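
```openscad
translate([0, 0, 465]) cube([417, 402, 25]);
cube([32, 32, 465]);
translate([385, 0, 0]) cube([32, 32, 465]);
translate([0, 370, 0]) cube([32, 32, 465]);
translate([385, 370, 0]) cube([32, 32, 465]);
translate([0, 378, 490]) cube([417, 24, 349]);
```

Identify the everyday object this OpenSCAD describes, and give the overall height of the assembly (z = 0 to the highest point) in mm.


A chair. The overall height is 839 mm.

A slab on four corner posts with a tall panel at the back — a chair. The seat slab sits at z = 465 with thickness 25, and the 349 mm backrest starts at the seat top, so the overall height is 465 + 25 + 349 = 839 mm.


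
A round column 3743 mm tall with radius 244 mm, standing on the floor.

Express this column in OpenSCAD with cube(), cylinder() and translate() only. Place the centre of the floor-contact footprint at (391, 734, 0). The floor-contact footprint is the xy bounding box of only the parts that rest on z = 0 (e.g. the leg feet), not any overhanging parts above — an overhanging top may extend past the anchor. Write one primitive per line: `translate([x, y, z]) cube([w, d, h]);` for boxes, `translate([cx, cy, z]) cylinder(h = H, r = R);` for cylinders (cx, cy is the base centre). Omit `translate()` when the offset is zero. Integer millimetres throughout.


translate([391, 734, 0]) cylinder(h = 3743, r = 244);


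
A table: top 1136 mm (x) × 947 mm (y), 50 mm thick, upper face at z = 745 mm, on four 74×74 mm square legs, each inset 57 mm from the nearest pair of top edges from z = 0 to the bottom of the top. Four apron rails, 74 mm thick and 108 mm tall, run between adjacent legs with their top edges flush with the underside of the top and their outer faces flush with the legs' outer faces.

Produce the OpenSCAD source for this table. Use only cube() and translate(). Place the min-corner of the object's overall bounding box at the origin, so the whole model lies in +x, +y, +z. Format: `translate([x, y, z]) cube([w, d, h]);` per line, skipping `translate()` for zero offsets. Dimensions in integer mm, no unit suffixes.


translate([0, 0, 695]) cube([1136, 947, 50]);
translate([57, 57, 0]) cube([74, 74, 695]);
translate([1005, 57, 0]) cube([74, 74, 695]);
translate([57, 816, 0]) cube([74, 74, 695]);
translate([1005, 816, 0]) cube([74, 74, 695]);
translate([131, 57, 587]) cube([874, 74, 108]);
translate([131, 816, 587]) cube([874, 74, 108]);
translate([57, 131, 587]) cube([74, 685, 108]);
translate([1005, 131, 587]) cube([74, 685, 108]);


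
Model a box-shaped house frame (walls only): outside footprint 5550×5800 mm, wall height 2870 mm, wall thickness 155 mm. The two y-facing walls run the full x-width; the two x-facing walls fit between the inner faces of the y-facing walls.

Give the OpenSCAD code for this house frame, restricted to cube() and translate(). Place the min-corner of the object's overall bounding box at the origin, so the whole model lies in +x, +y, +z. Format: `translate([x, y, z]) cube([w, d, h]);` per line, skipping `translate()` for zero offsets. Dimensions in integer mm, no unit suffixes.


cube([5550, 155, 2870]);
translate([0, 5645, 0]) cube([5550, 155, 2870]);
translate([0, 155, 0]) cube([155, 5490, 2870]);
translate([5395, 155, 0]) cube([155, 5490, 2870]);


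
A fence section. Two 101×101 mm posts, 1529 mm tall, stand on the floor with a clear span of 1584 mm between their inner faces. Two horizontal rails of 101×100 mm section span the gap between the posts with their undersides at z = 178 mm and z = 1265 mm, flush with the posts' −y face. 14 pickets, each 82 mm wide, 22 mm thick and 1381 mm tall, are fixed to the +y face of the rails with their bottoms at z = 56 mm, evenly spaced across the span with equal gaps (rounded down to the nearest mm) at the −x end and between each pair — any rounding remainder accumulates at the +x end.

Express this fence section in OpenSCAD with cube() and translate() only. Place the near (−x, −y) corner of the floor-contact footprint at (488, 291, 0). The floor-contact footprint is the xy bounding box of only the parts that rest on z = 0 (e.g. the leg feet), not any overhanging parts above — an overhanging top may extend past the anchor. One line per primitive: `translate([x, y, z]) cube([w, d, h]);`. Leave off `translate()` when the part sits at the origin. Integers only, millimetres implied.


translate([488, 291, 0]) cube([101, 101, 1529]);
translate([2173, 291, 0]) cube([101, 101, 1529]);
translate([589, 291, 178]) cube([1584, 101, 100]);
translate([589, 291, 1265]) cube([1584, 101, 100]);
translate([618, 392, 56]) cube([82, 22, 1381]);
translate([729, 392, 56]) cube([82, 22, 1381]);
translate([840, 392, 56]) cube([82, 22, 1381]);
translate([951, 392, 56]) cube([82, 22, 1381]);
translate([1062, 392, 56]) cube([82, 22, 1381]);
translate([1173, 392, 56]) cube([82, 22, 1381]);
translate([1284, 392, 56]) cube([82, 22, 1381]);
translate([1395, 392, 56]) cube([82, 22, 1381]);
translate([1506, 392, 56]) cube([82, 22, 1381]);
translate([1617, 392, 56]) cube([82, 22, 1381]);
translate([1728, 392, 56]) cube([82, 22, 1381]);
translate([1839, 392, 56]) cube([82, 22, 1381]);
translate([1950, 392, 56]) cube([82, 22, 1381]);
translate([2061, 392, 56]) cube([82, 22, 1381]);


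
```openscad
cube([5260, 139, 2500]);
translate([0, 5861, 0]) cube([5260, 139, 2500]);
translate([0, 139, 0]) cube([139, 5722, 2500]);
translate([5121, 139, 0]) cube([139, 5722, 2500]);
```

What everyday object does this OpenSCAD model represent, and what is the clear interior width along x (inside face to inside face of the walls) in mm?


A house (or room) frame. The interior width is 4982 mm.

Four 2500 mm walls enclosing a rectangle with no floor or roof — a room or house frame. Outside width is 5260 mm and wall thickness is 139 mm, so the interior width is 5260 − 2 × 139 = 4982 mm.


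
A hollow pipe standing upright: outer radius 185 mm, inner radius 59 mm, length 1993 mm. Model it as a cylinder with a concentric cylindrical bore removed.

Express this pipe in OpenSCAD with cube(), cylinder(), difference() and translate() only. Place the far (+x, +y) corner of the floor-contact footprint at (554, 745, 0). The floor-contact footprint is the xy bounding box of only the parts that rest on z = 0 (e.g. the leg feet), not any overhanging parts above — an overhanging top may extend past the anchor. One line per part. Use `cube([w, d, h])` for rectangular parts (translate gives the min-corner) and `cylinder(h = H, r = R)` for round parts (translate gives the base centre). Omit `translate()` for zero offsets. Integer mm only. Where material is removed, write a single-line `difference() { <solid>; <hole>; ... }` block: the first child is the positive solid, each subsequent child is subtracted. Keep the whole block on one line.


difference() { translate([369, 560, 0]) cylinder(h = 1993, r = 185); translate([369, 560, 0]) cylinder(h = 1993, r = 59); }


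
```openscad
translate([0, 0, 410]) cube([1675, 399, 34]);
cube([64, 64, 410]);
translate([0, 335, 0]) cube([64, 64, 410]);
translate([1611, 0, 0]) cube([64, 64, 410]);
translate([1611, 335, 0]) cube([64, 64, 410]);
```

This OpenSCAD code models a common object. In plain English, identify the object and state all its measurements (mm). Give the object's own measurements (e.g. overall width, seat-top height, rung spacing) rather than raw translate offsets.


A long wooden bench with a 1675 mm (x) × 399 mm (y) seat, 34 mm thick, its top surface 444 mm above the floor. Four 64 mm square legs at the seat corners, flush with the edges, run from z = 0 to the seat underside.


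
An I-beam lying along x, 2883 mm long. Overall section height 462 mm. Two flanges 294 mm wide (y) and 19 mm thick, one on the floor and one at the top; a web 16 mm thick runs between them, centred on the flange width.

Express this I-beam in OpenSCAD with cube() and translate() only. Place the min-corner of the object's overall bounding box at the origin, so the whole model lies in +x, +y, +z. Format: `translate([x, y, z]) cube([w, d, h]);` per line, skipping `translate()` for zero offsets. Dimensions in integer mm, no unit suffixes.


cube([2883, 294, 19]);
translate([0, 139, 19]) cube([2883, 16, 424]);
translate([0, 0, 443]) cube([2883, 294, 19]);


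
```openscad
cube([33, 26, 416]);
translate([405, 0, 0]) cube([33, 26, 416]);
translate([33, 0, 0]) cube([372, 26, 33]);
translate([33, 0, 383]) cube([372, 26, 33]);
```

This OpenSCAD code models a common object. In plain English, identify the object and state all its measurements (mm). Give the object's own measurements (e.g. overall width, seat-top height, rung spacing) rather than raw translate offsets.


A rectangular picture frame lying in the x–z plane (depth along y). The opening is 372 mm wide (x) by 350 mm tall (z), surrounded by a border 33 mm wide on all four sides. The frame is 26 mm deep and is made of two full-height vertical stiles with two horizontal rails fitted between them.


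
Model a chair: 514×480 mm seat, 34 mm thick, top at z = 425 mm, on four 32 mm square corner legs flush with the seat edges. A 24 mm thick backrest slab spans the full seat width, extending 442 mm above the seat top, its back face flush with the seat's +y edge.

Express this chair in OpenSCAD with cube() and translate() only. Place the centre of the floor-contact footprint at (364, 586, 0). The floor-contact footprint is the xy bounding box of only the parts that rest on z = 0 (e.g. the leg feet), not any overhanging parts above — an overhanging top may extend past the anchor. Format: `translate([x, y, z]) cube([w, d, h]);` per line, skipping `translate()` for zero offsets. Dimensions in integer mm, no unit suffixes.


translate([107, 346, 391]) cube([514, 480, 34]);
translate([107, 346, 0]) cube([32, 32, 391]);
translate([589, 346, 0]) cube([32, 32, 391]);
translate([107, 794, 0]) cube([32, 32, 391]);
translate([589, 794, 0]) cube([32, 32, 391]);
translate([107, 802, 425]) cube([514, 24, 442]);


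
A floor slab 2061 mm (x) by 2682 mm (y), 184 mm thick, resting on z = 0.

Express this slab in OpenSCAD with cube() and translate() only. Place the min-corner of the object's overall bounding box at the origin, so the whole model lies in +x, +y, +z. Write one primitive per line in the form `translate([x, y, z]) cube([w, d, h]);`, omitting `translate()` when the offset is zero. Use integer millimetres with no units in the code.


cube([2061, 2682, 184]);


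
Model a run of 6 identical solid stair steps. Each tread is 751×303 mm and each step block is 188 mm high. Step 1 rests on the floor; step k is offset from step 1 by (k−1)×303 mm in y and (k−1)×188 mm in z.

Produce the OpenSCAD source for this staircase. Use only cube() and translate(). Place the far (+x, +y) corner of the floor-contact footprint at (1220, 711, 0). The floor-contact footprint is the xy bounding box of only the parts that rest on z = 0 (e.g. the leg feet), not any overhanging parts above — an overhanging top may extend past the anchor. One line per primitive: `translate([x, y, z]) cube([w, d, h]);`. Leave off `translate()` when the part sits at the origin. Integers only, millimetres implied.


translate([469, 408, 0]) cube([751, 303, 188]);
translate([469, 711, 188]) cube([751, 303, 188]);
translate([469, 1014, 376]) cube([751, 303, 188]);
translate([469, 1317, 564]) cube([751, 303, 188]);
translate([469, 1620, 752]) cube([751, 303, 188]);
translate([469, 1923, 940]) cube([751, 303, 188]);


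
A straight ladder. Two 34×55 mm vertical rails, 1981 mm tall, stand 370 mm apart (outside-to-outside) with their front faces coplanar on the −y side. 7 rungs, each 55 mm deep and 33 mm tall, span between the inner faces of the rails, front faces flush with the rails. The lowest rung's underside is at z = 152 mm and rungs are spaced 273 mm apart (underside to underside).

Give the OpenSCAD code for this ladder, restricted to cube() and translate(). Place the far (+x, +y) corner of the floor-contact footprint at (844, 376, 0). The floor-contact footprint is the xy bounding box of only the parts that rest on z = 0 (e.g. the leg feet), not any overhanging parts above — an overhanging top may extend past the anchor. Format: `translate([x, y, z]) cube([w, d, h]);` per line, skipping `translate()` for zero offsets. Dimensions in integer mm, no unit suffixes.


translate([474, 321, 0]) cube([34, 55, 1981]);
translate([810, 321, 0]) cube([34, 55, 1981]);
translate([508, 321, 152]) cube([302, 55, 33]);
translate([508, 321, 425]) cube([302, 55, 33]);
translate([508, 321, 698]) cube([302, 55, 33]);
translate([508, 321, 971]) cube([302, 55, 33]);
translate([508, 321, 1244]) cube([302, 55, 33]);
translate([508, 321, 1517]) cube([302, 55, 33]);
translate([508, 321, 1790]) cube([302, 55, 33]);


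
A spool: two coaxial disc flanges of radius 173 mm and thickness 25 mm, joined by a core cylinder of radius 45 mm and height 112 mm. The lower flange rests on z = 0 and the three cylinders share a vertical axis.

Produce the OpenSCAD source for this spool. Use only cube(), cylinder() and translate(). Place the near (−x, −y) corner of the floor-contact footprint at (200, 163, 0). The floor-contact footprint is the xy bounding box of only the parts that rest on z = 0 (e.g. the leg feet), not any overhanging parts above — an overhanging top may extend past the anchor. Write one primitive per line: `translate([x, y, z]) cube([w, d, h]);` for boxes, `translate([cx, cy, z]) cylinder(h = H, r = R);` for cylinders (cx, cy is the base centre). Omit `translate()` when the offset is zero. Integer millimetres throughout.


translate([373, 336, 0]) cylinder(h = 25, r = 173);
translate([373, 336, 25]) cylinder(h = 112, r = 45);
translate([373, 336, 137]) cylinder(h = 25, r = 173);


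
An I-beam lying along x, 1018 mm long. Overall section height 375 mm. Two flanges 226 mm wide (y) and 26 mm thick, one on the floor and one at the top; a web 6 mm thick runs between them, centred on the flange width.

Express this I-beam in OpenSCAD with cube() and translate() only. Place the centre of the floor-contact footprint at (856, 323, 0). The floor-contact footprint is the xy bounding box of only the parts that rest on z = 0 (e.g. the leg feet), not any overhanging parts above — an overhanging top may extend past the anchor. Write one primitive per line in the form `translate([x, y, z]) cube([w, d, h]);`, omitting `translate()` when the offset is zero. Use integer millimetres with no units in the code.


translate([347, 210, 0]) cube([1018, 226, 26]);
translate([347, 320, 26]) cube([1018, 6, 323]);
translate([347, 210, 349]) cube([1018, 226, 26]);


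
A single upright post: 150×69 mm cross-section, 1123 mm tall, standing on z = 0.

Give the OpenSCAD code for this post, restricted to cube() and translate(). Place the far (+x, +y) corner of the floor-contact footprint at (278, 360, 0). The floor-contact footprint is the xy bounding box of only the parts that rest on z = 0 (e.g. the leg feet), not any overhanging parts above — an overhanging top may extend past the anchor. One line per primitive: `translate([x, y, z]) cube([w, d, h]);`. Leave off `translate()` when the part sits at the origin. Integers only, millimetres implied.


translate([128, 291, 0]) cube([150, 69, 1123]);


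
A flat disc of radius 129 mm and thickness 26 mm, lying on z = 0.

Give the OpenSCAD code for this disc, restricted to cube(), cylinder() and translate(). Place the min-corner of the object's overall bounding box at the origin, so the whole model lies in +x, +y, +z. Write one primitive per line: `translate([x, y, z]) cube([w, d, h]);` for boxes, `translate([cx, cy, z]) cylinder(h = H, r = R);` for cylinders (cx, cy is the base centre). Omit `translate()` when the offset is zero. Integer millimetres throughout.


translate([129, 129, 0]) cylinder(h = 26, r = 129);


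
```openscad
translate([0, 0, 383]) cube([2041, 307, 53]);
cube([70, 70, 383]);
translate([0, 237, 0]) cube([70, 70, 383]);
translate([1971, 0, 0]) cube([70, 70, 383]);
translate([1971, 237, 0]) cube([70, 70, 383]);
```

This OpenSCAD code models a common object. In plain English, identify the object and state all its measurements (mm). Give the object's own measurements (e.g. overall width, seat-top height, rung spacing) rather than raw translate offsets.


A long wooden bench with a 2041 mm (x) × 307 mm (y) seat, 53 mm thick, its top surface 436 mm above the floor. Four 70 mm square legs at the seat corners, flush with the edges, run from z = 0 to the seat underside.


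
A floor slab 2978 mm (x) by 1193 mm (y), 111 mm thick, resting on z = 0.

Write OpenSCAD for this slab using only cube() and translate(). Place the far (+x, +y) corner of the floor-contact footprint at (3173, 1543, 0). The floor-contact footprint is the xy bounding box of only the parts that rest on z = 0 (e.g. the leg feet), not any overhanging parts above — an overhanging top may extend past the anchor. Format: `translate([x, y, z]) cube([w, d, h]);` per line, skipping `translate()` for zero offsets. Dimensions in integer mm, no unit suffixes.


translate([195, 350, 0]) cube([2978, 1193, 111]);


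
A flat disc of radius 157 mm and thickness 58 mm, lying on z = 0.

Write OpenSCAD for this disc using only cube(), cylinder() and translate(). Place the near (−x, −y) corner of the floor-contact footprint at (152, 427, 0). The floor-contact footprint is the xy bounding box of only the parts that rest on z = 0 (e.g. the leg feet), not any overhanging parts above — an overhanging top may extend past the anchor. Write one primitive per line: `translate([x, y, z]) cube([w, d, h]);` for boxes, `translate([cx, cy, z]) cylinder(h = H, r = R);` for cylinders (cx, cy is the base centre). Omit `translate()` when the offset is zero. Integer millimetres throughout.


translate([309, 584, 0]) cylinder(h = 58, r = 157);


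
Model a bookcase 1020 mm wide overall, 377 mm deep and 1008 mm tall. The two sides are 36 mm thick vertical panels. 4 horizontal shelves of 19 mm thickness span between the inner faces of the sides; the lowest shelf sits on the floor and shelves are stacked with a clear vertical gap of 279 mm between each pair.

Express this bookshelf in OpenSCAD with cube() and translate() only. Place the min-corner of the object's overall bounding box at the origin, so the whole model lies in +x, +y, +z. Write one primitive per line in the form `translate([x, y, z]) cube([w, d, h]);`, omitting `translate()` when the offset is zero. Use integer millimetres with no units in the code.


cube([36, 377, 1008]);
translate([984, 0, 0]) cube([36, 377, 1008]);
translate([36, 0, 0]) cube([948, 377, 19]);
translate([36, 0, 298]) cube([948, 377, 19]);
translate([36, 0, 596]) cube([948, 377, 19]);
translate([36, 0, 894]) cube([948, 377, 19]);


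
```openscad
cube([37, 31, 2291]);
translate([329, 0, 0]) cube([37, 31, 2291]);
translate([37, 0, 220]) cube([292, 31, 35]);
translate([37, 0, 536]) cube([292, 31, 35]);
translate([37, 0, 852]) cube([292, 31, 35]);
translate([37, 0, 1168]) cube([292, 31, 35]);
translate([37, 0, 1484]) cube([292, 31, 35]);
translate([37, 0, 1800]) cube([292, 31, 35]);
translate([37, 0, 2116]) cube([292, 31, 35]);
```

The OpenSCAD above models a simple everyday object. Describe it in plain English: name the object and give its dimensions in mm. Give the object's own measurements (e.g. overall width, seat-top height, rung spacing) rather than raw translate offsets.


A straight ladder. Two 37×31 mm vertical rails, 2291 mm tall, stand 366 mm apart (outside-to-outside) with their front faces coplanar on the −y side. 7 rungs, each 31 mm deep and 35 mm tall, span between the inner faces of the rails, front faces flush with the rails. The lowest rung's underside is at z = 220 mm and rungs are spaced 316 mm apart (underside to underside).


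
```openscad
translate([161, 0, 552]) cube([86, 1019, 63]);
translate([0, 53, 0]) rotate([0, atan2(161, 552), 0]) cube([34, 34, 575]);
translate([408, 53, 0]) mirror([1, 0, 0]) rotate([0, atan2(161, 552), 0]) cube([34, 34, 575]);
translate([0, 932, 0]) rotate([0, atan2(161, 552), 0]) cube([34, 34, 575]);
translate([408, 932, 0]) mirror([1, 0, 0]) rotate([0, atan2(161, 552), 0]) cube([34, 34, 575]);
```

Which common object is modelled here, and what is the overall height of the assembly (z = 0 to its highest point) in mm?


A sawhorse. The overall height is 615 mm.

A beam across two mirrored pairs of raked legs — a sawhorse. The beam's underside is at z = 552 (matching the legs' vertical rise in atan2(161, 552)) and the beam is 63 mm tall, so its top is at 552 + 63 = 615 mm. The raked legs top out at the beam's underside, so that is the highest point.


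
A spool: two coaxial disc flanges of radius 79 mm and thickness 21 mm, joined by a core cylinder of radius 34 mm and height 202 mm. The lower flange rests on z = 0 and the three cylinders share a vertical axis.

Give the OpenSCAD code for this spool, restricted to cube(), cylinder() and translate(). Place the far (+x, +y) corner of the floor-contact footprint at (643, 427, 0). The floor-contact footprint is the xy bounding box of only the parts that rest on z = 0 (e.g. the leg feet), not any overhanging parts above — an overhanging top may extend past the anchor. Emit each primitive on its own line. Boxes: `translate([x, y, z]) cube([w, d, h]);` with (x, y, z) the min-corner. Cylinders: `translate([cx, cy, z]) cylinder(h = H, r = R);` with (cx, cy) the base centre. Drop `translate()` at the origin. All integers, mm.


translate([564, 348, 0]) cylinder(h = 21, r = 79);
translate([564, 348, 21]) cylinder(h = 202, r = 34);
translate([564, 348, 223]) cylinder(h = 21, r = 79);


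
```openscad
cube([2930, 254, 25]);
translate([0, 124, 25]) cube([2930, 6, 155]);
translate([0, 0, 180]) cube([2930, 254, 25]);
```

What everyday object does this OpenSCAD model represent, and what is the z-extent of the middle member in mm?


An I-beam. The web height is 155 mm.

Two wide flanges with a thin centred web — an I-beam. Overall 205 mm minus two 25 mm flanges gives a web of 205 − 2·25 = 155 mm.


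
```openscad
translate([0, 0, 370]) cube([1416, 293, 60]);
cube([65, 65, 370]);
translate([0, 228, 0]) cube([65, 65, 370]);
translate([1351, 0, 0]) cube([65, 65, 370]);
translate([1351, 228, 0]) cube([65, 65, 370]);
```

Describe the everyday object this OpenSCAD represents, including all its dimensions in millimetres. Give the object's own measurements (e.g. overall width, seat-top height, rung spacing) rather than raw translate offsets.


A bench: a 1416×293 mm seat slab, 60 mm thick, top at z = 430 mm, on four 65×65 mm square legs flush with the seat corners and standing on z = 0.


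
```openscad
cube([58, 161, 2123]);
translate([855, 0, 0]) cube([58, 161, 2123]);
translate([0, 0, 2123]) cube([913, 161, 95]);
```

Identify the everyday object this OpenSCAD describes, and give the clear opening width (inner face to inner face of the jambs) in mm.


A door frame. The clear opening width is 797 mm.

Two 2123 mm tall posts with a header on top — a door frame. The left jamb is 58 mm wide at x = 0; the right jamb starts at x = 855. The clear opening is 855 − 58 = 797 mm.


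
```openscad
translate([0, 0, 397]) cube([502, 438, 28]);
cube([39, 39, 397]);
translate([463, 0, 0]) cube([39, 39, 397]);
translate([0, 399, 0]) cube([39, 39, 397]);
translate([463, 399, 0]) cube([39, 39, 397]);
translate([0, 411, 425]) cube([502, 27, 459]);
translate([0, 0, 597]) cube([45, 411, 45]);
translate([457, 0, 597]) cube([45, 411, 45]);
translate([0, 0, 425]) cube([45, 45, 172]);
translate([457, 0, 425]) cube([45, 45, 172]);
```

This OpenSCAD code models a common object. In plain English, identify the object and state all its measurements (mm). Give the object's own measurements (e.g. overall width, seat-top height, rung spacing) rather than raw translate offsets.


A chair. The seat is a 502×438×28 mm slab with its top at z = 425 mm, on four 39×39 mm corner legs (flush with the seat edges, standing on z = 0). A flat backrest 27 mm thick, 459 mm tall, spans the full seat width and rises from the seat top along its +y edge, rear face flush with the rear of the seat. Two armrests of 45×45 mm section run along each side from the seat's front edge to the front of the backrest, top faces 217 mm above the seat top and outer faces flush with the seat's x-edges; a 45×45 mm post under the front of each armrest stands on the seat at the front corner.


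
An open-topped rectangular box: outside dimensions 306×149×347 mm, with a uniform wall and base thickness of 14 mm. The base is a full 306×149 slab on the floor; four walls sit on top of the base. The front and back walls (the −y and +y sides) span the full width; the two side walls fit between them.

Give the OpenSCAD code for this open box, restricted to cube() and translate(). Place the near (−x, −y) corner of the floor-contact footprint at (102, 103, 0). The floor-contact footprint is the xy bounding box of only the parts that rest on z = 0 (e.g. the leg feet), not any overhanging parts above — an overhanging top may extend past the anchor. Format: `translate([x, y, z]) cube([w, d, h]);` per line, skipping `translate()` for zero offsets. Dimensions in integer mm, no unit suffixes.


translate([102, 103, 0]) cube([306, 149, 14]);
translate([102, 103, 14]) cube([306, 14, 333]);
translate([102, 238, 14]) cube([306, 14, 333]);
translate([102, 117, 14]) cube([14, 121, 333]);
translate([394, 117, 14]) cube([14, 121, 333]);


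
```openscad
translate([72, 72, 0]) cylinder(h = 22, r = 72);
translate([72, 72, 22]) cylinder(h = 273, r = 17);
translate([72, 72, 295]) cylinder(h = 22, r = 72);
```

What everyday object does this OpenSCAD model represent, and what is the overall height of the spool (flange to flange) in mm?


A spool. The overall height is 317 mm.

Three coaxial cylinders, large–small–large — a spool. Two 22 mm flanges and a 273 mm core give 22 + 273 + 22 = 317 mm.


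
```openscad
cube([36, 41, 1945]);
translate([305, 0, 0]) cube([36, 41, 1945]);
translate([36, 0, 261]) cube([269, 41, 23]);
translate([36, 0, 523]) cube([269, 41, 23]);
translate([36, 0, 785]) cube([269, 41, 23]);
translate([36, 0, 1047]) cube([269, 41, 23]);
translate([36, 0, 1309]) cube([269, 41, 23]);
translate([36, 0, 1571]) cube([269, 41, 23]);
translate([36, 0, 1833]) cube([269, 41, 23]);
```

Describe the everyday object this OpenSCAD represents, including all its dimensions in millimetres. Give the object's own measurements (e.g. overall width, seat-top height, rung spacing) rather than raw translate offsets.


A straight ladder. Two 36×41 mm vertical rails, 1945 mm tall, stand 341 mm apart (outside-to-outside) with their front faces coplanar on the −y side. 7 rungs, each 41 mm deep and 23 mm tall, span between the inner faces of the rails, front faces flush with the rails. The lowest rung's underside is at z = 261 mm and rungs are spaced 262 mm apart (underside to underside).


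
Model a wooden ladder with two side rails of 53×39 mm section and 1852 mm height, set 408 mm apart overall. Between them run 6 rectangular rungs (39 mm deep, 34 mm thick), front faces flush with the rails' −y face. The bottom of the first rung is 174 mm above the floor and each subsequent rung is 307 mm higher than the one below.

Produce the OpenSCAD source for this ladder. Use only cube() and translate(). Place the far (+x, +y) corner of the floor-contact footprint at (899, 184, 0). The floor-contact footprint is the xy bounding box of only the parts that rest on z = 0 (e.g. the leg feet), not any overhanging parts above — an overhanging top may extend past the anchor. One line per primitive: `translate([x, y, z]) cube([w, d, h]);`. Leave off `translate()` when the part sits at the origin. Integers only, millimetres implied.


translate([491, 145, 0]) cube([53, 39, 1852]);
translate([846, 145, 0]) cube([53, 39, 1852]);
translate([544, 145, 174]) cube([302, 39, 34]);
translate([544, 145, 481]) cube([302, 39, 34]);
translate([544, 145, 788]) cube([302, 39, 34]);
translate([544, 145, 1095]) cube([302, 39, 34]);
translate([544, 145, 1402]) cube([302, 39, 34]);
translate([544, 145, 1709]) cube([302, 39, 34]);


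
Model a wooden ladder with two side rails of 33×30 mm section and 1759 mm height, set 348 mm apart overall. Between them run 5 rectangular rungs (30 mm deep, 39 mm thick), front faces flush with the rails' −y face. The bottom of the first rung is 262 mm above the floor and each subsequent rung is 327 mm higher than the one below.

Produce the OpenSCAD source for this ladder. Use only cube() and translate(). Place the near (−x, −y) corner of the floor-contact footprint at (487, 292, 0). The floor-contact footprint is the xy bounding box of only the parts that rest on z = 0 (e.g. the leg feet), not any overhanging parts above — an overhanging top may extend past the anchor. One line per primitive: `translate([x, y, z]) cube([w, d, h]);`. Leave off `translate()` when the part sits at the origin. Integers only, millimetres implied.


translate([487, 292, 0]) cube([33, 30, 1759]);
translate([802, 292, 0]) cube([33, 30, 1759]);
translate([520, 292, 262]) cube([282, 30, 39]);
translate([520, 292, 589]) cube([282, 30, 39]);
translate([520, 292, 916]) cube([282, 30, 39]);
translate([520, 292, 1243]) cube([282, 30, 39]);
translate([520, 292, 1570]) cube([282, 30, 39]);


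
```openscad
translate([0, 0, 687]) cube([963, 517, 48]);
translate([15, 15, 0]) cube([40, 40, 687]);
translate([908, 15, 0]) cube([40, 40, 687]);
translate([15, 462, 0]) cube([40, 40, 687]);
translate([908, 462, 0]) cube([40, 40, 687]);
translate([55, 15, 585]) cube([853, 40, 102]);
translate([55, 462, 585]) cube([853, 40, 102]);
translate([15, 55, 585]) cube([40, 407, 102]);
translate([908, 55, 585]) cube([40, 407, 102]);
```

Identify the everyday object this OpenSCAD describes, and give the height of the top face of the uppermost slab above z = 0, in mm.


A table. The table height is 735 mm.

A 963×517×48 slab sits at z = 687 on four 40 mm square posts — a table. The top surface is at 687 + 48 = 735 mm.


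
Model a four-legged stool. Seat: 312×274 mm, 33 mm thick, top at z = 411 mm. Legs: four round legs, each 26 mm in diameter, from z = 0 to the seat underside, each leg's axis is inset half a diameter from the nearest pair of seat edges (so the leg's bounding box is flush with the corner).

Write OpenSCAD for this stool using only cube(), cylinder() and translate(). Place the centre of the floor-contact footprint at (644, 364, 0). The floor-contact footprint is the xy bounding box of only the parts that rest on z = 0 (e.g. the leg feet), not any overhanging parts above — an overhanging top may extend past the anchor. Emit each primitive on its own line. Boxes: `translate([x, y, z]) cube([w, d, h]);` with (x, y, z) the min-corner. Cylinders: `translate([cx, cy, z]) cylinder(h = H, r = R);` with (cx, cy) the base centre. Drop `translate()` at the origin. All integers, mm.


translate([488, 227, 378]) cube([312, 274, 33]);
translate([501, 240, 0]) cylinder(h = 378, r = 13);
translate([787, 240, 0]) cylinder(h = 378, r = 13);
translate([501, 488, 0]) cylinder(h = 378, r = 13);
translate([787, 488, 0]) cylinder(h = 378, r = 13);


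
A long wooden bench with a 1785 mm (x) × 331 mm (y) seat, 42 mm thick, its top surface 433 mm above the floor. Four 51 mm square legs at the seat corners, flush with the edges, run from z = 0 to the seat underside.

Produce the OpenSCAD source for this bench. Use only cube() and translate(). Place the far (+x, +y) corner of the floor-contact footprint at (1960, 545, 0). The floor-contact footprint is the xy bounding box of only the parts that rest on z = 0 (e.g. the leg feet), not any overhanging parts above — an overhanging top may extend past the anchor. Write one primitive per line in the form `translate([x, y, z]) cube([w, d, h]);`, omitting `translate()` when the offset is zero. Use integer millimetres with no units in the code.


translate([175, 214, 391]) cube([1785, 331, 42]);
translate([175, 214, 0]) cube([51, 51, 391]);
translate([175, 494, 0]) cube([51, 51, 391]);
translate([1909, 214, 0]) cube([51, 51, 391]);
translate([1909, 494, 0]) cube([51, 51, 391]);


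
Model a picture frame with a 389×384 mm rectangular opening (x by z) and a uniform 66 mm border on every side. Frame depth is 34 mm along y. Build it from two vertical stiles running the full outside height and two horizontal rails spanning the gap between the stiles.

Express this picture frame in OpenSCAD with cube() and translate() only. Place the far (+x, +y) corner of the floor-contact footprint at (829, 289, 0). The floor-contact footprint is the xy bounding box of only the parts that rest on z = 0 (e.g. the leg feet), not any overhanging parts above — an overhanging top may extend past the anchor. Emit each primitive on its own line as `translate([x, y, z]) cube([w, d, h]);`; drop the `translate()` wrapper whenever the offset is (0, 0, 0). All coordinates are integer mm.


translate([308, 255, 0]) cube([66, 34, 516]);
translate([763, 255, 0]) cube([66, 34, 516]);
translate([374, 255, 0]) cube([389, 34, 66]);
translate([374, 255, 450]) cube([389, 34, 66]);


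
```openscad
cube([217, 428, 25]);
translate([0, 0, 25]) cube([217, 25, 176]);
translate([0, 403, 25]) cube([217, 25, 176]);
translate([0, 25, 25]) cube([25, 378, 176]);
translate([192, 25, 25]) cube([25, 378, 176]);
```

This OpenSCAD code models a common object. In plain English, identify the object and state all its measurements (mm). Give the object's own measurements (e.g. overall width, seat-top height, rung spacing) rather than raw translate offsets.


An open-topped rectangular box: outside dimensions 217×428×201 mm, with a uniform wall and base thickness of 25 mm. The base is a full 217×428 slab on the floor; four walls sit on top of the base. The front and back walls (the −y and +y sides) span the full width; the two side walls fit between them.


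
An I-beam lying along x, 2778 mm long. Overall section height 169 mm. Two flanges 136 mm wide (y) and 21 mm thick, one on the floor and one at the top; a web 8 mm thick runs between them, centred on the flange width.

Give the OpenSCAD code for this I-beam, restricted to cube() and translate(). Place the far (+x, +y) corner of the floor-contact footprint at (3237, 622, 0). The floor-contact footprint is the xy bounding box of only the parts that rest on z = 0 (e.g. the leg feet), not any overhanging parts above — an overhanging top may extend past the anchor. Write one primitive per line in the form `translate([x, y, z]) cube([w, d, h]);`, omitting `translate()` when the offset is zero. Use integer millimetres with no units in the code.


translate([459, 486, 0]) cube([2778, 136, 21]);
translate([459, 550, 21]) cube([2778, 8, 127]);
translate([459, 486, 148]) cube([2778, 136, 21]);


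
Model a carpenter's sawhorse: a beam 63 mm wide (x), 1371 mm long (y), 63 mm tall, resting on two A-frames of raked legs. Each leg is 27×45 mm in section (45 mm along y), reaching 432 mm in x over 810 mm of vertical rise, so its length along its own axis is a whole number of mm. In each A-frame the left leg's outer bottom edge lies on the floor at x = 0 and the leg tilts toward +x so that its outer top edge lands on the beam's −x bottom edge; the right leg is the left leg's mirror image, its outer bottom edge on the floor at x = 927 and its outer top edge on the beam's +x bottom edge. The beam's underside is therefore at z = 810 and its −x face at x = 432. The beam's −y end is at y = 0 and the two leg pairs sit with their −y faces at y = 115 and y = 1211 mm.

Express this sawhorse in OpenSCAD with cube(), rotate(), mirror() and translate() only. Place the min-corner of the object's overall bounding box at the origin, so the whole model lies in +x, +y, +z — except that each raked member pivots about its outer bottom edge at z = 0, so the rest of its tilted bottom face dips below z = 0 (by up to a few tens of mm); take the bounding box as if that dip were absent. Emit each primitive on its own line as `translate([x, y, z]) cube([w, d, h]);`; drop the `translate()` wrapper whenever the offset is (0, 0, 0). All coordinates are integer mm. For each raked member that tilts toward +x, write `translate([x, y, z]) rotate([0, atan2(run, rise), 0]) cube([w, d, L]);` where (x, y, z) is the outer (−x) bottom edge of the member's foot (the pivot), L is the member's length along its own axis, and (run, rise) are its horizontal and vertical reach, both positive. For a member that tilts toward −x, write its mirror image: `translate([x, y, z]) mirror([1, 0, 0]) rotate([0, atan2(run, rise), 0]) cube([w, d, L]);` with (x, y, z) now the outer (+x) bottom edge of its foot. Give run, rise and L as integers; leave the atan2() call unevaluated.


translate([432, 0, 810]) cube([63, 1371, 63]);
translate([0, 115, 0]) rotate([0, atan2(432, 810), 0]) cube([27, 45, 918]);
translate([927, 115, 0]) mirror([1, 0, 0]) rotate([0, atan2(432, 810), 0]) cube([27, 45, 918]);
translate([0, 1211, 0]) rotate([0, atan2(432, 810), 0]) cube([27, 45, 918]);
translate([927, 1211, 0]) mirror([1, 0, 0]) rotate([0, atan2(432, 810), 0]) cube([27, 45, 918]);


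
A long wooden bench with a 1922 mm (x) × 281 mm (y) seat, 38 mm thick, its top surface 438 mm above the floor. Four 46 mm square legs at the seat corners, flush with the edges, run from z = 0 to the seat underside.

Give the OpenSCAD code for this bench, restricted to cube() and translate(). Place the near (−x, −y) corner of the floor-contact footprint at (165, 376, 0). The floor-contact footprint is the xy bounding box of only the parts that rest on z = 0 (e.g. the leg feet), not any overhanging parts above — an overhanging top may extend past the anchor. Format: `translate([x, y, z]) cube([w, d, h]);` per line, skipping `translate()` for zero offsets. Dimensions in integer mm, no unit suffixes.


translate([165, 376, 400]) cube([1922, 281, 38]);
translate([165, 376, 0]) cube([46, 46, 400]);
translate([165, 611, 0]) cube([46, 46, 400]);
translate([2041, 376, 0]) cube([46, 46, 400]);
translate([2041, 611, 0]) cube([46, 46, 400]);


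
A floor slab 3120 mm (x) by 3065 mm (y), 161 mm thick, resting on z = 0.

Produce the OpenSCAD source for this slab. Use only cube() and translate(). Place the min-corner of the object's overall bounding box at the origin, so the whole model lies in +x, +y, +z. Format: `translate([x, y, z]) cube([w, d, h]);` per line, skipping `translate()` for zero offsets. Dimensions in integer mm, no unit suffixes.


cube([3120, 3065, 161]);


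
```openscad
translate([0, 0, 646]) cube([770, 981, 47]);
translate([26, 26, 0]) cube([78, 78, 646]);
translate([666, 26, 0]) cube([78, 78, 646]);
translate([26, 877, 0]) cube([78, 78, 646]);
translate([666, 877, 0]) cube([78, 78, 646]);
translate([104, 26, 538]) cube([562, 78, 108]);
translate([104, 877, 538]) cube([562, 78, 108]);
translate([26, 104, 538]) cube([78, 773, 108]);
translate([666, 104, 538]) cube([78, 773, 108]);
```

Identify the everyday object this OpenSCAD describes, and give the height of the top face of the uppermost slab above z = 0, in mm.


A table. The table height is 693 mm.

A 770×981×47 slab sits at z = 646 on four 78 mm square posts — a table. The top surface is at 646 + 47 = 693 mm.


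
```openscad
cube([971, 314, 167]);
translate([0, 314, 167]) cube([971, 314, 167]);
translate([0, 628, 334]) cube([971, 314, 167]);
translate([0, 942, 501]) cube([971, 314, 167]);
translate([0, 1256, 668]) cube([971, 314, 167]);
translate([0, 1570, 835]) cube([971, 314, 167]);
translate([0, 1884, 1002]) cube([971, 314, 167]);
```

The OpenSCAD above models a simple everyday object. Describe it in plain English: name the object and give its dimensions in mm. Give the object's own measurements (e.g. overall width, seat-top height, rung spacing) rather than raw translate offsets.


A straight staircase of 7 solid steps. Each step is 971 mm wide (x), 314 mm deep (y, the going) and 167 mm tall (the rise). The first step rests on the floor; each subsequent step sits one going further in +y and one rise higher in +z, directly behind and above the previous step with no overlap.
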